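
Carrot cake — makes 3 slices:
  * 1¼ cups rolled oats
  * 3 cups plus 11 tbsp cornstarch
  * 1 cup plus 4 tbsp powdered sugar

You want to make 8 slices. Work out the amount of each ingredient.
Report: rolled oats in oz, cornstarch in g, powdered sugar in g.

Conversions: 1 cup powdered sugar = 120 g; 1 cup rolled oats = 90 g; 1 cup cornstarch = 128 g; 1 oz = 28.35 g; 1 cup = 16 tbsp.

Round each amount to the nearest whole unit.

rolled oats: 11 oz; cornstarch: 1259 g; powdered sugar: 400 g

Scaling factor: 8/3.
rolled oats: 1.25 cup × 8/3 × 90 g/cup ÷ 28.35 g/oz ≈ 11 oz
cornstarch: (3 cup + 11 tbsp = 3.6875 cup) × 8/3 × 128 g/cup ≈ 1259 g
powdered sugar: (1 cup + 4 tbsp = 1.25 cup) × 8/3 × 120 g/cup = 400 g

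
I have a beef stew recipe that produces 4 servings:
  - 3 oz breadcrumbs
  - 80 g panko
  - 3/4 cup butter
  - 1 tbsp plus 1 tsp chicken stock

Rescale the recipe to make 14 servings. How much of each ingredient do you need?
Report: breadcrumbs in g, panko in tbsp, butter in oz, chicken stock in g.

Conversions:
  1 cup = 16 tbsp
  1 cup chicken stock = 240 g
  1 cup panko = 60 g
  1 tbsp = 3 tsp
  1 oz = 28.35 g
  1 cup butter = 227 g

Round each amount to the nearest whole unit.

breadcrumbs: 298 g; panko: 75 tbsp; butter: 21 oz; chicken stock: 70 g

Scaling factor: 14/4 = 7/2 = 3.5.
breadcrumbs: 3 oz × 7/2 × 28.35 g/oz ≈ 298 g
panko: 80 g × 7/2 ÷ 60 g/cup × 16 tbsp/cup ≈ 75 tbsp
butter: 0.75 cup × 7/2 × 227 g/cup ÷ 28.35 g/oz ≈ 21 oz
chicken stock: (1 tbsp + 1 tsp = 4/3 tbsp) × 7/2 ÷ 16 tbsp/cup × 240 g/cup = 70 g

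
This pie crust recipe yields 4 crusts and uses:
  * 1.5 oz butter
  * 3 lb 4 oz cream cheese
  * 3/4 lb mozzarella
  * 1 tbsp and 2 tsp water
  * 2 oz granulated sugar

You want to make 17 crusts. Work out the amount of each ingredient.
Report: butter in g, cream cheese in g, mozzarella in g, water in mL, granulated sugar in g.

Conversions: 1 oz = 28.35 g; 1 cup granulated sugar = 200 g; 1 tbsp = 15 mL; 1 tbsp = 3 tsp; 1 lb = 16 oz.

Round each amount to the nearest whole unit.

butter: 181 g; cream cheese: 6265 g; mozzarella: 1446 g; water: 106 mL; granulated sugar: 241 g

Scaling factor: 17/4 = 4.25.
butter: 1.5 oz × 17/4 × 28.35 g/oz ≈ 181 g
cream cheese: (3 lb + 4 oz = 3.25 lb) × 17/4 × 16 oz/lb × 28.35 g/oz ≈ 6265 g
mozzarella: 0.75 lb × 17/4 × 16 oz/lb × 28.35 g/oz ≈ 1446 g
water: (1 tbsp + 2 tsp = 5/3 tbsp) × 17/4 × 15 mL/tbsp ≈ 106 mL
granulated sugar: 2 oz × 17/4 × 28.35 g/oz ≈ 241 g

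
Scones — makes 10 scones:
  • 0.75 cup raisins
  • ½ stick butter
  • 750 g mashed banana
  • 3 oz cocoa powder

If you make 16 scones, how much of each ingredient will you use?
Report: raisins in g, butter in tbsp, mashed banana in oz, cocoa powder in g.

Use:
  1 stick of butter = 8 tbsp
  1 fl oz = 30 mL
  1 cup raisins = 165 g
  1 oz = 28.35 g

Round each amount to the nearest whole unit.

raisins: 198 g; butter: 6 tbsp; mashed banana: 42 oz; cocoa powder: 136 g

Scaling factor: 16/10 = 8/5 = 1.6.
raisins: 0.75 cup × 8/5 × 165 g/cup = 198 g
butter: 0.5 stick × 8/5 × 8 tbsp/stick ≈ 6 tbsp
mashed banana: 750 g × 8/5 ÷ 28.35 g/oz ≈ 42 oz
cocoa powder: 3 oz × 8/5 × 28.35 g/oz ≈ 136 g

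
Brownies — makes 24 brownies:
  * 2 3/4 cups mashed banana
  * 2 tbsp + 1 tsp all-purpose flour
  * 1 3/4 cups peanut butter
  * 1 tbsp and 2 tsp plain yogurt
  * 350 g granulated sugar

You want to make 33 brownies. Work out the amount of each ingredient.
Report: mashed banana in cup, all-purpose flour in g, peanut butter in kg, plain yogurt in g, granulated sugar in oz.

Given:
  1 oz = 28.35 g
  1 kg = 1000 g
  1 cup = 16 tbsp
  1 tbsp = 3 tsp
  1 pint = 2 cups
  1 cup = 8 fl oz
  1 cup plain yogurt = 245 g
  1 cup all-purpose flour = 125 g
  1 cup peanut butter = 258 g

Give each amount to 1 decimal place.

mashed banana: 3.8 cup; all-purpose flour: 25.1 g; peanut butter: 0.6 kg; plain yogurt: 35.1 g; granulated sugar: 17.0 oz

Scaling factor: 33/24 = 11/8 = 1.375.
mashed banana: 2.75 cup × 11/8 ≈ 3.8 cup
all-purpose flour: (2 tbsp + 1 tsp = 7/3 tbsp) × 11/8 ÷ 16 tbsp/cup × 125 g/cup ≈ 25.1 g
peanut butter: 1.75 cup × 11/8 × 258 g/cup ÷ 1000 g/kg ≈ 0.6 kg
plain yogurt: (1 tbsp + 2 tsp = 5/3 tbsp) × 11/8 ÷ 16 tbsp/cup × 245 g/cup ≈ 35.1 g
granulated sugar: 350 g × 11/8 ÷ 28.35 g/oz ≈ 17.0 oz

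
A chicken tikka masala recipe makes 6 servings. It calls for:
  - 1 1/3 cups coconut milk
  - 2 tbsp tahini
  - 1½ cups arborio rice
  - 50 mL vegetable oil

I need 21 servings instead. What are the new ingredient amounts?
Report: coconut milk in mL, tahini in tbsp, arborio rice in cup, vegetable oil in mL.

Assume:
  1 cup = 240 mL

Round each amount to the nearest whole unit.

coconut milk: 1120 mL; tahini: 7 tbsp; arborio rice: 5 cup; vegetable oil: 175 mL

Scaling factor: 21/6 = 7/2 = 3.5.
coconut milk: 4/3 cup × 7/2 × 240 mL/cup = 1120 mL
tahini: 2 tbsp × 7/2 = 7 tbsp
arborio rice: 1.5 cup × 7/2 ≈ 5 cup
vegetable oil: 50 mL × 7/2 = 175 mL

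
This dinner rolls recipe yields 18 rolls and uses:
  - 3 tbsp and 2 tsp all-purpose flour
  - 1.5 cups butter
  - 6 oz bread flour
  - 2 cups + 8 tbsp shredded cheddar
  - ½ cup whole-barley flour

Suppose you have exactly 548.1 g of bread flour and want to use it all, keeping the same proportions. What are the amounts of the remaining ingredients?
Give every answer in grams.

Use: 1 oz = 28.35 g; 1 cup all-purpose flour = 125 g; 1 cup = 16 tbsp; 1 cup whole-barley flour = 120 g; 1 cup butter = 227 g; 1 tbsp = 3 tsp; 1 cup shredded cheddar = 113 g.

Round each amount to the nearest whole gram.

The original recipe has 170.1 g of bread flour, so the scaling factor is 548.1 ÷ 170.1 = 29/9.
all-purpose flour: (3 tbsp + 2 tsp = 11/3 tbsp) × 29/9 ÷ 16 tbsp/cup × 125 g/cup ≈ 92 g
butter: 1.5 cup × 29/9 × 227 g/cup ≈ 1097 g
shredded cheddar: (2 cup + 8 tbsp = 2.5 cup) × 29/9 × 113 g/cup ≈ 910 g
whole-barley flour: 0.5 cup × 29/9 × 120 g/cup ≈ 193 g

all-purpose flour: 92 g; butter: 1097 g; shredded cheddar: 910 g; whole-barley flour: 193 g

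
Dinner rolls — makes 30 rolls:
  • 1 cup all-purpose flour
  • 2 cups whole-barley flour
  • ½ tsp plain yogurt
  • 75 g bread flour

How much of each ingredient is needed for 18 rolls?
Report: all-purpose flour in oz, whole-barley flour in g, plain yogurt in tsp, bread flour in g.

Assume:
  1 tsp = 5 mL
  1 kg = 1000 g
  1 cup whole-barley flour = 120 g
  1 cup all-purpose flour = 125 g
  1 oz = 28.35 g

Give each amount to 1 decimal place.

Scaling factor: 18/30 = 3/5 = 0.6.
all-purpose flour: 1 cup × 3/5 × 125 g/cup ÷ 28.35 g/oz ≈ 2.6 oz
whole-barley flour: 2 cup × 3/5 × 120 g/cup = 144.0 g
plain yogurt: 0.5 tsp × 3/5 = 0.3 tsp
bread flour: 75 g × 3/5 = 45.0 g

all-purpose flour: 2.6 oz; whole-barley flour: 144.0 g; plain yogurt: 0.3 tsp; bread flour: 45.0 g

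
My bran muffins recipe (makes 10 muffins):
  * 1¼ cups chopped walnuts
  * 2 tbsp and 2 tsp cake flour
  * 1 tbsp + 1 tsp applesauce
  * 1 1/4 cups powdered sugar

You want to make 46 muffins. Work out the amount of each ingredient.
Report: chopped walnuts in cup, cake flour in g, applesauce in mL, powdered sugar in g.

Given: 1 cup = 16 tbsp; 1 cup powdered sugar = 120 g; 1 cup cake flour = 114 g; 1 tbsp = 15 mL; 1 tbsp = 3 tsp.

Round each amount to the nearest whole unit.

chopped walnuts: 6 cup; cake flour: 87 g; applesauce: 92 mL; powdered sugar: 690 g

Scaling factor: 46/10 = 23/5 = 4.6.
chopped walnuts: 1.25 cup × 23/5 ≈ 6 cup
cake flour: (2 tbsp + 2 tsp = 8/3 tbsp) × 23/5 ÷ 16 tbsp/cup × 114 g/cup ≈ 87 g
applesauce: (1 tbsp + 1 tsp = 4/3 tbsp) × 23/5 × 15 mL/tbsp = 92 mL
powdered sugar: 1.25 cup × 23/5 × 120 g/cup = 690 g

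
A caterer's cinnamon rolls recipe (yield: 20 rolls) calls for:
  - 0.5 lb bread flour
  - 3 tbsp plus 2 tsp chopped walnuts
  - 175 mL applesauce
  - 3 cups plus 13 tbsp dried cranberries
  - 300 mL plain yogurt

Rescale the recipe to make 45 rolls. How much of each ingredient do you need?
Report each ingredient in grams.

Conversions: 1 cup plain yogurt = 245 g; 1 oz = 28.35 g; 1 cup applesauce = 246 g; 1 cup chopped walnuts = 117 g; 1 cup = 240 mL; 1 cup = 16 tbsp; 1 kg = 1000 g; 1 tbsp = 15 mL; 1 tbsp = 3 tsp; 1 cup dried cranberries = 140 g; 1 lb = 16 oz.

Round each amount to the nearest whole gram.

bread flour: 510 g; chopped walnuts: 60 g; applesauce: 404 g; dried cranberries: 1201 g; plain yogurt: 689 g

Scaling factor: 45/20 = 9/4 = 2.25.
bread flour: 0.5 lb × 9/4 × 16 oz/lb × 28.35 g/oz ≈ 510 g
chopped walnuts: (3 tbsp + 2 tsp = 11/3 tbsp) × 9/4 ÷ 16 tbsp/cup × 117 g/cup ≈ 60 g
applesauce: 175 mL × 9/4 ÷ 240 mL/cup × 246 g/cup ≈ 404 g
dried cranberries: (3 cup + 13 tbsp = 3.8125 cup) × 9/4 × 140 g/cup ≈ 1201 g
plain yogurt: 300 mL × 9/4 ÷ 240 mL/cup × 245 g/cup ≈ 689 g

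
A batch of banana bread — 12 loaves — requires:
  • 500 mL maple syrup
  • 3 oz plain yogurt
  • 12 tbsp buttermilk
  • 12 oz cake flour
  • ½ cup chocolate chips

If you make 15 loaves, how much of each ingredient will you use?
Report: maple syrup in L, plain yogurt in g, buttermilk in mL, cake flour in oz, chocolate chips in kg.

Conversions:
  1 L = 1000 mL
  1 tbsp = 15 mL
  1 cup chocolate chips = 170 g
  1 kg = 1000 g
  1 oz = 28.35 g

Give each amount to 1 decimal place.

maple syrup: 0.6 L; plain yogurt: 106.3 g; buttermilk: 225.0 mL; cake flour: 15.0 oz; chocolate chips: 0.1 kg

Scaling factor: 15/12 = 5/4 = 1.25.
maple syrup: 500 mL × 5/4 ÷ 1000 mL/L ≈ 0.6 L
plain yogurt: 3 oz × 5/4 × 28.35 g/oz ≈ 106.3 g
buttermilk: 12 tbsp × 5/4 × 15 mL/tbsp = 225.0 mL
cake flour: 12 oz × 5/4 = 15.0 oz
chocolate chips: 0.5 cup × 5/4 × 170 g/cup ÷ 1000 g/kg ≈ 0.1 kg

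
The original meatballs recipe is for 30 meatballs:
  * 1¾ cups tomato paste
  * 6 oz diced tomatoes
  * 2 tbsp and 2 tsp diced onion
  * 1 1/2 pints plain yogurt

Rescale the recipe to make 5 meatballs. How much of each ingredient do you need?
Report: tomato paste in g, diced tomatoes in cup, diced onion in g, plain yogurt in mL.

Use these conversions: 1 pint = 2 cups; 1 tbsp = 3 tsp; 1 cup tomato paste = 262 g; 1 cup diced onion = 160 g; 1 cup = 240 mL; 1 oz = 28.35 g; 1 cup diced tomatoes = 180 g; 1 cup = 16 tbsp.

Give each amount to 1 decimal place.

Scaling factor: 5/30 = 1/6.
tomato paste: 1.75 cup × 1/6 × 262 g/cup ≈ 76.4 g
diced tomatoes: 6 oz × 1/6 × 28.35 g/oz ÷ 180 g/cup ≈ 0.2 cup
diced onion: (2 tbsp + 2 tsp = 8/3 tbsp) × 1/6 ÷ 16 tbsp/cup × 160 g/cup ≈ 4.4 g
plain yogurt: 1.5 pint × 1/6 × 2 cup/pint × 240 mL/cup = 120.0 mL

tomato paste: 76.4 g; diced tomatoes: 0.2 cup; diced onion: 4.4 g; plain yogurt: 120.0 mL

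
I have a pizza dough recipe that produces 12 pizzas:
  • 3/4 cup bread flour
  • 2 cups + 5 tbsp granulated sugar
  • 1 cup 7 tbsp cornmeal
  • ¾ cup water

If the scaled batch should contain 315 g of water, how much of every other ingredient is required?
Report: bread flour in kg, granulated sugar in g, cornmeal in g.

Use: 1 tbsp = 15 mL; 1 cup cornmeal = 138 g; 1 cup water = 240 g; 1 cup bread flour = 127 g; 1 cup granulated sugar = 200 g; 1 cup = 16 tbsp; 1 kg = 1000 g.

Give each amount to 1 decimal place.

bread flour: 0.2 kg; granulated sugar: 809.4 g; cornmeal: 347.2 g

The original recipe has 180 g of water, so the scaling factor is 315 ÷ 180 = 7/4 = 1.75.
bread flour: 0.75 cup × 7/4 × 127 g/cup ÷ 1000 g/kg ≈ 0.2 kg
granulated sugar: (2 cup + 5 tbsp = 2.3125 cup) × 7/4 × 200 g/cup ≈ 809.4 g
cornmeal: (1 cup + 7 tbsp = 1.4375 cup) × 7/4 × 138 g/cup ≈ 347.2 g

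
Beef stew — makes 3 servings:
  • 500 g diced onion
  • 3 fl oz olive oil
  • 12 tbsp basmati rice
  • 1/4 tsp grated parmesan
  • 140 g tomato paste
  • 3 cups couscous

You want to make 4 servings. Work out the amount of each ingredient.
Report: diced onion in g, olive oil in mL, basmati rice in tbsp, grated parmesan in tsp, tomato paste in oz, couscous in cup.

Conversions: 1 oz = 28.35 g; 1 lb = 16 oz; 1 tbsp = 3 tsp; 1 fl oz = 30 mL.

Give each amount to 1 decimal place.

diced onion: 666.7 g; olive oil: 120.0 mL; basmati rice: 16.0 tbsp; grated parmesan: 0.3 tsp; tomato paste: 6.6 oz; couscous: 4.0 cup

Scaling factor: 4/3.
diced onion: 500 g × 4/3 ≈ 666.7 g
olive oil: 3 fl oz × 4/3 × 30 mL/fl oz = 120.0 mL
basmati rice: 12 tbsp × 4/3 = 16.0 tbsp
grated parmesan: 0.25 tsp × 4/3 ≈ 0.3 tsp
tomato paste: 140 g × 4/3 ÷ 28.35 g/oz ≈ 6.6 oz
couscous: 3 cup × 4/3 = 4.0 cup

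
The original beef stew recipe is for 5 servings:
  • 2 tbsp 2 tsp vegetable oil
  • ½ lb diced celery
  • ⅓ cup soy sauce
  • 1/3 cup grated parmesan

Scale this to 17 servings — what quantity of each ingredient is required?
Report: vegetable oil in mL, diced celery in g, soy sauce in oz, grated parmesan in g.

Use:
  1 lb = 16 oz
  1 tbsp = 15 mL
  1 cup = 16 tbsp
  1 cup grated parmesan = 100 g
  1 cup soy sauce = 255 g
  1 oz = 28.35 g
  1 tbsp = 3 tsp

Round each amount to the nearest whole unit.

vegetable oil: 136 mL; diced celery: 771 g; soy sauce: 10 oz; grated parmesan: 113 g

Scaling factor: 17/5 = 3.4.
vegetable oil: (2 tbsp + 2 tsp = 8/3 tbsp) × 17/5 × 15 mL/tbsp = 136 mL
diced celery: 0.5 lb × 17/5 × 16 oz/lb × 28.35 g/oz ≈ 771 g
soy sauce: 1/3 cup × 17/5 × 255 g/cup ÷ 28.35 g/oz ≈ 10 oz
grated parmesan: 1/3 cup × 17/5 × 100 g/cup ≈ 113 g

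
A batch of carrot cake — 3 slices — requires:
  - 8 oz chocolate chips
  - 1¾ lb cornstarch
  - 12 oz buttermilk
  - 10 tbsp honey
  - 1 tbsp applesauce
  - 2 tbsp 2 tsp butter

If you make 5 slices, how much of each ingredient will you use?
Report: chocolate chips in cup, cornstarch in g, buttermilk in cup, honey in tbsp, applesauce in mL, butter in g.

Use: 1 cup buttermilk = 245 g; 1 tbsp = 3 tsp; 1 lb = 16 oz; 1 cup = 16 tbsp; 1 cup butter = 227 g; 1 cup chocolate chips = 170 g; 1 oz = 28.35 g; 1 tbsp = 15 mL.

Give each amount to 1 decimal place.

chocolate chips: 2.2 cup; cornstarch: 1323.0 g; buttermilk: 2.3 cup; honey: 16.7 tbsp; applesauce: 25.0 mL; butter: 63.1 g

Scaling factor: 5/3.
chocolate chips: 8 oz × 5/3 × 28.35 g/oz ÷ 170 g/cup ≈ 2.2 cup
cornstarch: 1.75 lb × 5/3 × 16 oz/lb × 28.35 g/oz = 1323.0 g
buttermilk: 12 oz × 5/3 × 28.35 g/oz ÷ 245 g/cup ≈ 2.3 cup
honey: 10 tbsp × 5/3 ≈ 16.7 tbsp
applesauce: 1 tbsp × 5/3 × 15 mL/tbsp = 25.0 mL
butter: (2 tbsp + 2 tsp = 8/3 tbsp) × 5/3 ÷ 16 tbsp/cup × 227 g/cup ≈ 63.1 g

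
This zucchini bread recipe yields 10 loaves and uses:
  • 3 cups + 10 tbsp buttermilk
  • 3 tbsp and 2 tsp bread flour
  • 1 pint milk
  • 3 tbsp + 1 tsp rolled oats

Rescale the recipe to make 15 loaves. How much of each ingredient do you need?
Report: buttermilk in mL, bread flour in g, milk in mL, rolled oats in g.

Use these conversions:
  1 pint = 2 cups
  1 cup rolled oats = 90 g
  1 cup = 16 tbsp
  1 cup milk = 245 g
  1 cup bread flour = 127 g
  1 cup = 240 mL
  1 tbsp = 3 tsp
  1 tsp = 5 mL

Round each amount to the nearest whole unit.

buttermilk: 1305 mL; bread flour: 44 g; milk: 720 mL; rolled oats: 28 g

Scaling factor: 15/10 = 3/2 = 1.5.
buttermilk: (3 cup + 10 tbsp = 3.625 cup) × 3/2 × 240 mL/cup = 1305 mL
bread flour: (3 tbsp + 2 tsp = 11/3 tbsp) × 3/2 ÷ 16 tbsp/cup × 127 g/cup ≈ 44 g
milk: 1 pint × 3/2 × 2 cup/pint × 240 mL/cup = 720 mL
rolled oats: (3 tbsp + 1 tsp = 10/3 tbsp) × 3/2 ÷ 16 tbsp/cup × 90 g/cup ≈ 28 g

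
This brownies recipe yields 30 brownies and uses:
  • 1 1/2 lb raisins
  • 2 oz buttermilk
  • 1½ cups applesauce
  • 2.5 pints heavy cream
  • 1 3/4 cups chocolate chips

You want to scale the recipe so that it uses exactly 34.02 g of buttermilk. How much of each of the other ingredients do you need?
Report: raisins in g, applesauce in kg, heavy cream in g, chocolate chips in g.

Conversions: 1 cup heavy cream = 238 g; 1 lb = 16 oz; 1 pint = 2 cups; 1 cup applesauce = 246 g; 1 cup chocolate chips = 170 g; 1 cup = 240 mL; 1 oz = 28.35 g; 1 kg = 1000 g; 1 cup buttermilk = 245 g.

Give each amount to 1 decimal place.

raisins: 408.2 g; applesauce: 0.2 kg; heavy cream: 714.0 g; chocolate chips: 178.5 g

The original recipe has 56.7 g of buttermilk, so the scaling factor is 34.02 ÷ 56.7 = 3/5 = 0.6.
raisins: 1.5 lb × 3/5 × 16 oz/lb × 28.35 g/oz ≈ 408.2 g
applesauce: 1.5 cup × 3/5 × 246 g/cup ÷ 1000 g/kg ≈ 0.2 kg
heavy cream: 2.5 pint × 3/5 × 2 cup/pint × 238 g/cup = 714.0 g
chocolate chips: 1.75 cup × 3/5 × 170 g/cup = 178.5 g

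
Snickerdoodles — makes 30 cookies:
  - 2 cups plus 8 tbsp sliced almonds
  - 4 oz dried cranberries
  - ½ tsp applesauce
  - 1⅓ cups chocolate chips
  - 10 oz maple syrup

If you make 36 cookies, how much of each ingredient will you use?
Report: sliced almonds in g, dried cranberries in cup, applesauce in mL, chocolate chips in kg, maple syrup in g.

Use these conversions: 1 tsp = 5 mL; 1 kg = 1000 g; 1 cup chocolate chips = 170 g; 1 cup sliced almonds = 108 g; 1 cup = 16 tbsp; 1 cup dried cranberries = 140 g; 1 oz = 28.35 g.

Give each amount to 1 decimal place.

sliced almonds: 324.0 g; dried cranberries: 1.0 cup; applesauce: 3.0 mL; chocolate chips: 0.3 kg; maple syrup: 340.2 g

Scaling factor: 36/30 = 6/5 = 1.2.
sliced almonds: (2 cup + 8 tbsp = 2.5 cup) × 6/5 × 108 g/cup = 324.0 g
dried cranberries: 4 oz × 6/5 × 28.35 g/oz ÷ 140 g/cup ≈ 1.0 cup
applesauce: 0.5 tsp × 6/5 × 5 mL/tsp = 3.0 mL
chocolate chips: 4/3 cup × 6/5 × 170 g/cup ÷ 1000 g/kg ≈ 0.3 kg
maple syrup: 10 oz × 6/5 × 28.35 g/oz = 340.2 g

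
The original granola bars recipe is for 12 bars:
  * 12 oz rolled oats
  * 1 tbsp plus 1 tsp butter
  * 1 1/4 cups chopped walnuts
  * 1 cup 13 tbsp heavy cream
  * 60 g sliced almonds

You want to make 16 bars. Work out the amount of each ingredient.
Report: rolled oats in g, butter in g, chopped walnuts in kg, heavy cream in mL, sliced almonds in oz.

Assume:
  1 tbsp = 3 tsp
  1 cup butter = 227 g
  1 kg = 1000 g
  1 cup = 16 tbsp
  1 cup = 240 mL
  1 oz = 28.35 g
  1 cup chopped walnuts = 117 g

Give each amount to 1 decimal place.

Scaling factor: 16/12 = 4/3.
rolled oats: 12 oz × 4/3 × 28.35 g/oz = 453.6 g
butter: (1 tbsp + 1 tsp = 4/3 tbsp) × 4/3 ÷ 16 tbsp/cup × 227 g/cup ≈ 25.2 g
chopped walnuts: 1.25 cup × 4/3 × 117 g/cup ÷ 1000 g/kg ≈ 0.2 kg
heavy cream: (1 cup + 13 tbsp = 1.8125 cup) × 4/3 × 240 mL/cup = 580.0 mL
sliced almonds: 60 g × 4/3 ÷ 28.35 g/oz ≈ 2.8 oz

rolled oats: 453.6 g; butter: 25.2 g; chopped walnuts: 0.2 kg; heavy cream: 580.0 mL; sliced almonds: 2.8 oz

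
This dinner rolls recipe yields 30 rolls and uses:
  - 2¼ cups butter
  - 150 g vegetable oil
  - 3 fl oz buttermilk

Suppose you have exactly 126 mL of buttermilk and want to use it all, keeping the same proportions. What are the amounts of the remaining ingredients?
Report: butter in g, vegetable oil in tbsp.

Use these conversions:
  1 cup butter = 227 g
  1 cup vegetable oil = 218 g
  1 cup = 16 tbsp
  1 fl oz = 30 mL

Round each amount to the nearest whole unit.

The original recipe has 90 mL of buttermilk, so the scaling factor is 126 ÷ 90 = 7/5 = 1.4.
butter: 2.25 cup × 7/5 × 227 g/cup ≈ 715 g
vegetable oil: 150 g × 7/5 ÷ 218 g/cup × 16 tbsp/cup ≈ 15 tbsp

butter: 715 g; vegetable oil: 15 tbsp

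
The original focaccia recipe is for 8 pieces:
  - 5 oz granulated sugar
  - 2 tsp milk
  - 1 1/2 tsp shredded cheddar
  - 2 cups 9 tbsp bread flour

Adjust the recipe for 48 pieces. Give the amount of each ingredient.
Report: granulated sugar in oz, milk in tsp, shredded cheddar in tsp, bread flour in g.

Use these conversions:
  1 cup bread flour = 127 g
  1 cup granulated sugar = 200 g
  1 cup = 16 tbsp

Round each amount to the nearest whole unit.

Scaling factor: 48/8 = 6.
granulated sugar: 5 oz × 6 = 30 oz
milk: 2 tsp × 6 = 12 tsp
shredded cheddar: 1.5 tsp × 6 = 9 tsp
bread flour: (2 cup + 9 tbsp = 2.5625 cup) × 6 × 127 g/cup ≈ 1953 g

granulated sugar: 30 oz; milk: 12 tsp; shredded cheddar: 9 tsp; bread flour: 1953 g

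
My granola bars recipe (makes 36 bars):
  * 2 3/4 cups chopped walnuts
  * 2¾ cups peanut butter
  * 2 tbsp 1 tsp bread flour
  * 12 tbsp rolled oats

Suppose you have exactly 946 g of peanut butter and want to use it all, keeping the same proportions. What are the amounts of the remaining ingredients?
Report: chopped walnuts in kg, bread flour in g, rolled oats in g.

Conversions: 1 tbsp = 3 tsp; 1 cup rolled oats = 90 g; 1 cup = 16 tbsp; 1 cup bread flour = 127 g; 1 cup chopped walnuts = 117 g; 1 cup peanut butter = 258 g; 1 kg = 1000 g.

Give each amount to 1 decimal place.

The original recipe has 709.5 g of peanut butter, so the scaling factor is 946 ÷ 709.5 = 4/3.
chopped walnuts: 2.75 cup × 4/3 × 117 g/cup ÷ 1000 g/kg ≈ 0.4 kg
bread flour: (2 tbsp + 1 tsp = 7/3 tbsp) × 4/3 ÷ 16 tbsp/cup × 127 g/cup ≈ 24.7 g
rolled oats: 12 tbsp × 4/3 ÷ 16 tbsp/cup × 90 g/cup = 90.0 g

chopped walnuts: 0.4 kg; bread flour: 24.7 g; rolled oats: 90.0 g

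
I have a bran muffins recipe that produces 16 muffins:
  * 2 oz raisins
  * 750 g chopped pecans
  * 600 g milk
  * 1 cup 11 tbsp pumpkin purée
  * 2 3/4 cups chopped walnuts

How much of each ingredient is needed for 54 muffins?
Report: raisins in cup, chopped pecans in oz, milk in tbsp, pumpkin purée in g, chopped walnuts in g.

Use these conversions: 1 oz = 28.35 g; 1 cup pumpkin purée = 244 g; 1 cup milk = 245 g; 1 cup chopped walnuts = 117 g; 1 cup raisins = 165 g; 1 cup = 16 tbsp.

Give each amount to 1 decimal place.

Scaling factor: 54/16 = 27/8 = 3.375.
raisins: 2 oz × 27/8 × 28.35 g/oz ÷ 165 g/cup ≈ 1.2 cup
chopped pecans: 750 g × 27/8 ÷ 28.35 g/oz ≈ 89.3 oz
milk: 600 g × 27/8 ÷ 245 g/cup × 16 tbsp/cup ≈ 132.2 tbsp
pumpkin purée: (1 cup + 11 tbsp = 1.6875 cup) × 27/8 × 244 g/cup ≈ 1389.7 g
chopped walnuts: 2.75 cup × 27/8 × 117 g/cup ≈ 1085.9 g

raisins: 1.2 cup; chopped pecans: 89.3 oz; milk: 132.2 tbsp; pumpkin purée: 1389.7 g; chopped walnuts: 1085.9 g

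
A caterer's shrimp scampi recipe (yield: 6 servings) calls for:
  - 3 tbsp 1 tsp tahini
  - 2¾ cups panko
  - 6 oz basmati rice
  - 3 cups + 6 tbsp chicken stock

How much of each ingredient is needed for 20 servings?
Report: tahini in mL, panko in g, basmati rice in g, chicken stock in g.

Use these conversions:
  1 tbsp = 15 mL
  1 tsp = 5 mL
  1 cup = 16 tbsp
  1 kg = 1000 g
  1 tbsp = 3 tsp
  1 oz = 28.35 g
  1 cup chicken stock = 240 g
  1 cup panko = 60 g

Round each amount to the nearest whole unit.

Scaling factor: 20/6 = 10/3.
tahini: (3 tbsp + 1 tsp = 10/3 tbsp) × 10/3 × 15 mL/tbsp ≈ 167 mL
panko: 2.75 cup × 10/3 × 60 g/cup = 550 g
basmati rice: 6 oz × 10/3 × 28.35 g/oz = 567 g
chicken stock: (3 cup + 6 tbsp = 3.375 cup) × 10/3 × 240 g/cup = 2700 g

tahini: 167 mL; panko: 550 g; basmati rice: 567 g; chicken stock: 2700 g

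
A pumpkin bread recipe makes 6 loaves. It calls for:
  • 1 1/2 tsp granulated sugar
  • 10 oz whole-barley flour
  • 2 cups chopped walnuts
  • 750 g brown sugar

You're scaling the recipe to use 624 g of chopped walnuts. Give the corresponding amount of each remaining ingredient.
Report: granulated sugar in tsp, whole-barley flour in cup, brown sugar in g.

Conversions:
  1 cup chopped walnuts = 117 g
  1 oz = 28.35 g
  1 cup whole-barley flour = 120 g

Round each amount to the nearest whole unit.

The original recipe has 234 g of chopped walnuts, so the scaling factor is 624 ÷ 234 = 8/3.
granulated sugar: 1.5 tsp × 8/3 = 4 tsp
whole-barley flour: 10 oz × 8/3 × 28.35 g/oz ÷ 120 g/cup ≈ 6 cup
brown sugar: 750 g × 8/3 = 2000 g

granulated sugar: 4 tsp; whole-barley flour: 6 cup; brown sugar: 2000 g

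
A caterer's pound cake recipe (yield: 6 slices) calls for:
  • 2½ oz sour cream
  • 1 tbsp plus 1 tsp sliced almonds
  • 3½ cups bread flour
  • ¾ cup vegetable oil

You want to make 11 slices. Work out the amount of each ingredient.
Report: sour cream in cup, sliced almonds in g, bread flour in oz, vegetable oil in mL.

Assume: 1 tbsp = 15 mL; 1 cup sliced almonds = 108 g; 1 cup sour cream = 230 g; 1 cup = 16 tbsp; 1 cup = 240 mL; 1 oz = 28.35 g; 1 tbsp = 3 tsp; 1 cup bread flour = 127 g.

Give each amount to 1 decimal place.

Scaling factor: 11/6.
sour cream: 2.5 oz × 11/6 × 28.35 g/oz ÷ 230 g/cup ≈ 0.6 cup
sliced almonds: (1 tbsp + 1 tsp = 4/3 tbsp) × 11/6 ÷ 16 tbsp/cup × 108 g/cup = 16.5 g
bread flour: 3.5 cup × 11/6 × 127 g/cup ÷ 28.35 g/oz ≈ 28.7 oz
vegetable oil: 0.75 cup × 11/6 × 240 mL/cup = 330.0 mL

sour cream: 0.6 cup; sliced almonds: 16.5 g; bread flour: 28.7 oz; vegetable oil: 330.0 mL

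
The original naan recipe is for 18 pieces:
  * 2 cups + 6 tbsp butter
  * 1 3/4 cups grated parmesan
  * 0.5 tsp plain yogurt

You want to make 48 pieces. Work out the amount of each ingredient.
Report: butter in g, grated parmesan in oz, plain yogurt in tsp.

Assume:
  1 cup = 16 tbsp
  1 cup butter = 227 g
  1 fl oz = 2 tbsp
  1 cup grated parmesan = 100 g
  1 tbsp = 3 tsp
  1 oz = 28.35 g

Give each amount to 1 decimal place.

Scaling factor: 48/18 = 8/3.
butter: (2 cup + 6 tbsp = 2.375 cup) × 8/3 × 227 g/cup ≈ 1437.7 g
grated parmesan: 1.75 cup × 8/3 × 100 g/cup ÷ 28.35 g/oz ≈ 16.5 oz
plain yogurt: 0.5 tsp × 8/3 ≈ 1.3 tsp

butter: 1437.7 g; grated parmesan: 16.5 oz; plain yogurt: 1.3 tsp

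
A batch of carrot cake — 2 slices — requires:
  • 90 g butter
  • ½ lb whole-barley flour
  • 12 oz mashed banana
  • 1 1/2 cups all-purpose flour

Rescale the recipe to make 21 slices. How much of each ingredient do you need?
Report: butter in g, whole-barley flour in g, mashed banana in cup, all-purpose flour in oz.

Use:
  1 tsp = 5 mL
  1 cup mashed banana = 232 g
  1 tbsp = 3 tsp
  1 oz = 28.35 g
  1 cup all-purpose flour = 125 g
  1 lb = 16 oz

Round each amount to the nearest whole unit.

butter: 945 g; whole-barley flour: 2381 g; mashed banana: 15 cup; all-purpose flour: 69 oz

Scaling factor: 21/2 = 10.5.
butter: 90 g × 21/2 = 945 g
whole-barley flour: 0.5 lb × 21/2 × 16 oz/lb × 28.35 g/oz ≈ 2381 g
mashed banana: 12 oz × 21/2 × 28.35 g/oz ÷ 232 g/cup ≈ 15 cup
all-purpose flour: 1.5 cup × 21/2 × 125 g/cup ÷ 28.35 g/oz ≈ 69 oz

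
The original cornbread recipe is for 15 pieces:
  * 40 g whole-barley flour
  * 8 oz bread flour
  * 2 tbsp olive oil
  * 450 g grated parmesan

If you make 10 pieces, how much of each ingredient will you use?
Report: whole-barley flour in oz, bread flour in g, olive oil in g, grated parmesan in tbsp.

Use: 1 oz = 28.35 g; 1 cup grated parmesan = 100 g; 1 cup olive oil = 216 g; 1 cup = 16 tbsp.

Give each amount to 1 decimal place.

whole-barley flour: 0.9 oz; bread flour: 151.2 g; olive oil: 18.0 g; grated parmesan: 48.0 tbsp

Scaling factor: 10/15 = 2/3.
whole-barley flour: 40 g × 2/3 ÷ 28.35 g/oz ≈ 0.9 oz
bread flour: 8 oz × 2/3 × 28.35 g/oz = 151.2 g
olive oil: 2 tbsp × 2/3 ÷ 16 tbsp/cup × 216 g/cup = 18.0 g
grated parmesan: 450 g × 2/3 ÷ 100 g/cup × 16 tbsp/cup = 48.0 tbsp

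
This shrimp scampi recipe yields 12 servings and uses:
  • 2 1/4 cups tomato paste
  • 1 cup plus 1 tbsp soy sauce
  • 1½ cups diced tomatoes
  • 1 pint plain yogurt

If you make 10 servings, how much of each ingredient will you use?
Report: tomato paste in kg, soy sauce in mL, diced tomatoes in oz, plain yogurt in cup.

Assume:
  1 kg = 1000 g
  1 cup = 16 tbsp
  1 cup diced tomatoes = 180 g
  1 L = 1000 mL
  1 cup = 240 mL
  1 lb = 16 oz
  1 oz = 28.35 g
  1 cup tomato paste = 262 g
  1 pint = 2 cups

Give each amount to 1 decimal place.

Scaling factor: 10/12 = 5/6.
tomato paste: 2.25 cup × 5/6 × 262 g/cup ÷ 1000 g/kg ≈ 0.5 kg
soy sauce: (1 cup + 1 tbsp = 1.0625 cup) × 5/6 × 240 mL/cup = 212.5 mL
diced tomatoes: 1.5 cup × 5/6 × 180 g/cup ÷ 28.35 g/oz ≈ 7.9 oz
plain yogurt: 1 pint × 5/6 × 2 cup/pint ≈ 1.7 cup

tomato paste: 0.5 kg; soy sauce: 212.5 mL; diced tomatoes: 7.9 oz; plain yogurt: 1.7 cup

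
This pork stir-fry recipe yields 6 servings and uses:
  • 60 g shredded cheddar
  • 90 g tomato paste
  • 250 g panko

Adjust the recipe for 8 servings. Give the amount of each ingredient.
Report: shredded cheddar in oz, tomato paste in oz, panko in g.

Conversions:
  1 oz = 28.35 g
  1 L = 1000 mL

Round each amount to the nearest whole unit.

shredded cheddar: 3 oz; tomato paste: 4 oz; panko: 333 g

Scaling factor: 8/6 = 4/3.
shredded cheddar: 60 g × 4/3 ÷ 28.35 g/oz ≈ 3 oz
tomato paste: 90 g × 4/3 ÷ 28.35 g/oz ≈ 4 oz
panko: 250 g × 4/3 ≈ 333 g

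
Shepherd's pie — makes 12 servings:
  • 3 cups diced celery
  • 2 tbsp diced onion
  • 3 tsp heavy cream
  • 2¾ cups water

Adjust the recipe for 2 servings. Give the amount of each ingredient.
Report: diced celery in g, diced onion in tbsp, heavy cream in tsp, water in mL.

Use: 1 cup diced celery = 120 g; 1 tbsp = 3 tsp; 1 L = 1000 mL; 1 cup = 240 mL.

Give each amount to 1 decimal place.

Scaling factor: 2/12 = 1/6.
diced celery: 3 cup × 1/6 × 120 g/cup = 60.0 g
diced onion: 2 tbsp × 1/6 ≈ 0.3 tbsp
heavy cream: 3 tsp × 1/6 = 0.5 tsp
water: 2.75 cup × 1/6 × 240 mL/cup = 110.0 mL

diced celery: 60.0 g; diced onion: 0.3 tbsp; heavy cream: 0.5 tsp; water: 110.0 mL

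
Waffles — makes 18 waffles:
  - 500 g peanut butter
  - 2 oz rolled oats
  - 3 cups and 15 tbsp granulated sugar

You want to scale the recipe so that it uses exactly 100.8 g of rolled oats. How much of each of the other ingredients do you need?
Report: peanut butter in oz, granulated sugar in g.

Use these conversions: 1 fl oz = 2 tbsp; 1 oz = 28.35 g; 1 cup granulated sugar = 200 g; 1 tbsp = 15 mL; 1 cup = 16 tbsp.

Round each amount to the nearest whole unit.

peanut butter: 31 oz; granulated sugar: 1400 g

The original recipe has 56.7 g of rolled oats, so the scaling factor is 100.8 ÷ 56.7 = 16/9.
peanut butter: 500 g × 16/9 ÷ 28.35 g/oz ≈ 31 oz
granulated sugar: (3 cup + 15 tbsp = 3.9375 cup) × 16/9 × 200 g/cup = 1400 g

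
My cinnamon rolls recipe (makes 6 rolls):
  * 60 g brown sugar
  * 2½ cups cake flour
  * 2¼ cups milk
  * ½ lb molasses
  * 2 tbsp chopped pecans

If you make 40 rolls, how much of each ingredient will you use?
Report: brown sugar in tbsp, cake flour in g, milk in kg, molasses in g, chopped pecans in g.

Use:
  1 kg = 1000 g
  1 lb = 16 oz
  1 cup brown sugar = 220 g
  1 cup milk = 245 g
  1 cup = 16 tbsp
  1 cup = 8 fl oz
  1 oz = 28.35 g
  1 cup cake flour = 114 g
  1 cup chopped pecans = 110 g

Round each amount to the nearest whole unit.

brown sugar: 29 tbsp; cake flour: 1900 g; milk: 4 kg; molasses: 1512 g; chopped pecans: 92 g

Scaling factor: 40/6 = 20/3.
brown sugar: 60 g × 20/3 ÷ 220 g/cup × 16 tbsp/cup ≈ 29 tbsp
cake flour: 2.5 cup × 20/3 × 114 g/cup = 1900 g
milk: 2.25 cup × 20/3 × 245 g/cup ÷ 1000 g/kg ≈ 4 kg
molasses: 0.5 lb × 20/3 × 16 oz/lb × 28.35 g/oz = 1512 g
chopped pecans: 2 tbsp × 20/3 ÷ 16 tbsp/cup × 110 g/cup ≈ 92 g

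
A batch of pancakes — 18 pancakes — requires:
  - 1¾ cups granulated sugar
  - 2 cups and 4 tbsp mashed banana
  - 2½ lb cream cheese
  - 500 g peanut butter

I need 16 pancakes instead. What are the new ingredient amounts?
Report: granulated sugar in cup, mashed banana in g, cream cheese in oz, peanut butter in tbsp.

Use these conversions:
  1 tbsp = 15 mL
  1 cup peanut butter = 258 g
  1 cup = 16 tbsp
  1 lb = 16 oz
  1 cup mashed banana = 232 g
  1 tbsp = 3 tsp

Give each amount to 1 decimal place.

granulated sugar: 1.6 cup; mashed banana: 464.0 g; cream cheese: 35.6 oz; peanut butter: 27.6 tbsp

Scaling factor: 16/18 = 8/9.
granulated sugar: 1.75 cup × 8/9 ≈ 1.6 cup
mashed banana: (2 cup + 4 tbsp = 2.25 cup) × 8/9 × 232 g/cup = 464.0 g
cream cheese: 2.5 lb × 8/9 × 16 oz/lb ≈ 35.6 oz
peanut butter: 500 g × 8/9 ÷ 258 g/cup × 16 tbsp/cup ≈ 27.6 tbsp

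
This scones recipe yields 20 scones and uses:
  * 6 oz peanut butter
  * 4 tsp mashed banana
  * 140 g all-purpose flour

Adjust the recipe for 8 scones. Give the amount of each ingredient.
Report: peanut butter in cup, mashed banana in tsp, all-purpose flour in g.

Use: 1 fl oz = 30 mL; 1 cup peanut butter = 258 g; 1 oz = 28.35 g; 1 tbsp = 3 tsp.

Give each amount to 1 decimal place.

peanut butter: 0.3 cup; mashed banana: 1.6 tsp; all-purpose flour: 56.0 g

Scaling factor: 8/20 = 2/5 = 0.4.
peanut butter: 6 oz × 2/5 × 28.35 g/oz ÷ 258 g/cup ≈ 0.3 cup
mashed banana: 4 tsp × 2/5 = 1.6 tsp
all-purpose flour: 140 g × 2/5 = 56.0 g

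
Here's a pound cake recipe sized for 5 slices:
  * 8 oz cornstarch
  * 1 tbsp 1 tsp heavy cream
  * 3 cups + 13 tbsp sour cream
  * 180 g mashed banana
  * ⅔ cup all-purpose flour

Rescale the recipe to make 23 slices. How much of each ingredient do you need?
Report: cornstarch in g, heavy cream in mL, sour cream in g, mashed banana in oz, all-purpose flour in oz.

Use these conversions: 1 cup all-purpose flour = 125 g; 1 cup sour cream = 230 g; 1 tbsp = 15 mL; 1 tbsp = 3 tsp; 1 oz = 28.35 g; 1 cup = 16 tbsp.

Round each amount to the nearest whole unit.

Scaling factor: 23/5 = 4.6.
cornstarch: 8 oz × 23/5 × 28.35 g/oz ≈ 1043 g
heavy cream: (1 tbsp + 1 tsp = 4/3 tbsp) × 23/5 × 15 mL/tbsp = 92 mL
sour cream: (3 cup + 13 tbsp = 3.8125 cup) × 23/5 × 230 g/cup ≈ 4034 g
mashed banana: 180 g × 23/5 ÷ 28.35 g/oz ≈ 29 oz
all-purpose flour: 2/3 cup × 23/5 × 125 g/cup ÷ 28.35 g/oz ≈ 14 oz

cornstarch: 1043 g; heavy cream: 92 mL; sour cream: 4034 g; mashed banana: 29 oz; all-purpose flour: 14 oz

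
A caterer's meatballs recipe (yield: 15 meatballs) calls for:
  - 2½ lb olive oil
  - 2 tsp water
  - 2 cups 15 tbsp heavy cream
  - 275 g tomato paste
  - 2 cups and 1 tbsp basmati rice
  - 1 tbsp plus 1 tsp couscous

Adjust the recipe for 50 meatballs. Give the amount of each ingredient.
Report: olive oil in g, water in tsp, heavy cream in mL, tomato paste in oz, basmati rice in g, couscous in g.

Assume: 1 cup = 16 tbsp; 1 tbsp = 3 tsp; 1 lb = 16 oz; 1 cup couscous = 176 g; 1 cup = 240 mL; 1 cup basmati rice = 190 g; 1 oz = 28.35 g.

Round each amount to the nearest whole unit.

Scaling factor: 50/15 = 10/3.
olive oil: 2.5 lb × 10/3 × 16 oz/lb × 28.35 g/oz = 3780 g
water: 2 tsp × 10/3 ≈ 7 tsp
heavy cream: (2 cup + 15 tbsp = 2.9375 cup) × 10/3 × 240 mL/cup = 2350 mL
tomato paste: 275 g × 10/3 ÷ 28.35 g/oz ≈ 32 oz
basmati rice: (2 cup + 1 tbsp = 2.0625 cup) × 10/3 × 190 g/cup ≈ 1306 g
couscous: (1 tbsp + 1 tsp = 4/3 tbsp) × 10/3 ÷ 16 tbsp/cup × 176 g/cup ≈ 49 g

olive oil: 3780 g; water: 7 tsp; heavy cream: 2350 mL; tomato paste: 32 oz; basmati rice: 1306 g; couscous: 49 g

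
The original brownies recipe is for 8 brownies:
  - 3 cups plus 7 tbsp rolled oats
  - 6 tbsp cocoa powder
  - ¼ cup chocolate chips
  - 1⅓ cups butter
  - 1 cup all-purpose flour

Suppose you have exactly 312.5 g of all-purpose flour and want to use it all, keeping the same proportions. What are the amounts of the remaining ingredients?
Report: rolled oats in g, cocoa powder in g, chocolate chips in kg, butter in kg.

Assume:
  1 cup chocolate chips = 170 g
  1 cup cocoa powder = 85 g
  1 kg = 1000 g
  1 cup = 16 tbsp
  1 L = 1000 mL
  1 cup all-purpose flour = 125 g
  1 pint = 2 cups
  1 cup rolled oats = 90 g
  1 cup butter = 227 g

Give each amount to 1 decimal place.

rolled oats: 773.4 g; cocoa powder: 79.7 g; chocolate chips: 0.1 kg; butter: 0.8 kg

The original recipe has 125 g of all-purpose flour, so the scaling factor is 312.5 ÷ 125 = 5/2 = 2.5.
rolled oats: (3 cup + 7 tbsp = 3.4375 cup) × 5/2 × 90 g/cup ≈ 773.4 g
cocoa powder: 6 tbsp × 5/2 ÷ 16 tbsp/cup × 85 g/cup ≈ 79.7 g
chocolate chips: 0.25 cup × 5/2 × 170 g/cup ÷ 1000 g/kg ≈ 0.1 kg
butter: 4/3 cup × 5/2 × 227 g/cup ÷ 1000 g/kg ≈ 0.8 kg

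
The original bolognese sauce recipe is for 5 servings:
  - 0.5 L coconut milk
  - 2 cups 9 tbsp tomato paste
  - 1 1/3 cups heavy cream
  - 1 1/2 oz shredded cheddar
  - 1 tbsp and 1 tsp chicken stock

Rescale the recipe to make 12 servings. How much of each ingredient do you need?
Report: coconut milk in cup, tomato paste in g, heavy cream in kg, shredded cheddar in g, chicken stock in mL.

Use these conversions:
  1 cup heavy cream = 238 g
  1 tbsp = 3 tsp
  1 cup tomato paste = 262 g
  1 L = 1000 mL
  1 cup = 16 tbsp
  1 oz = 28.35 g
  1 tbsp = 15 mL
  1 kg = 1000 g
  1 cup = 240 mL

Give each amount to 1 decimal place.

coconut milk: 5.0 cup; tomato paste: 1611.3 g; heavy cream: 0.8 kg; shredded cheddar: 102.1 g; chicken stock: 48.0 mL

Scaling factor: 12/5 = 2.4.
coconut milk: 0.5 L × 12/5 × 1000 mL/L ÷ 240 mL/cup = 5.0 cup
tomato paste: (2 cup + 9 tbsp = 2.5625 cup) × 12/5 × 262 g/cup = 1611.3 g
heavy cream: 4/3 cup × 12/5 × 238 g/cup ÷ 1000 g/kg ≈ 0.8 kg
shredded cheddar: 1.5 oz × 12/5 × 28.35 g/oz ≈ 102.1 g
chicken stock: (1 tbsp + 1 tsp = 4/3 tbsp) × 12/5 × 15 mL/tbsp = 48.0 mL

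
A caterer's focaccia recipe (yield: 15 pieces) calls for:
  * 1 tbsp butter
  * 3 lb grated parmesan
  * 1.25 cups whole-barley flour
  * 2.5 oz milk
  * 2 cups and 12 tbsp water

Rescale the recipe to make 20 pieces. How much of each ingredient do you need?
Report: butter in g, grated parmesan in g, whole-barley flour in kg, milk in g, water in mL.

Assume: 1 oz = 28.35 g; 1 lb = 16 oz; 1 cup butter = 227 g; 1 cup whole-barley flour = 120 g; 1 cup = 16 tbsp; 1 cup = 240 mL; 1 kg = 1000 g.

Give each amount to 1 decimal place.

Scaling factor: 20/15 = 4/3.
butter: 1 tbsp × 4/3 ÷ 16 tbsp/cup × 227 g/cup ≈ 18.9 g
grated parmesan: 3 lb × 4/3 × 16 oz/lb × 28.35 g/oz = 1814.4 g
whole-barley flour: 1.25 cup × 4/3 × 120 g/cup ÷ 1000 g/kg = 0.2 kg
milk: 2.5 oz × 4/3 × 28.35 g/oz = 94.5 g
water: (2 cup + 12 tbsp = 2.75 cup) × 4/3 × 240 mL/cup = 880.0 mL

butter: 18.9 g; grated parmesan: 1814.4 g; whole-barley flour: 0.2 kg; milk: 94.5 g; water: 880.0 mL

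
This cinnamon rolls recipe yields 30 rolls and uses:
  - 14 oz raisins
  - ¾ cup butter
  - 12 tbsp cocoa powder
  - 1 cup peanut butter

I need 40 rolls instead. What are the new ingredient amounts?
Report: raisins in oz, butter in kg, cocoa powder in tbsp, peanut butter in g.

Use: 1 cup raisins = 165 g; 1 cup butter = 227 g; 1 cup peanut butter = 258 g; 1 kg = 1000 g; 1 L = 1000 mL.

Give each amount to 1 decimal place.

raisins: 18.7 oz; butter: 0.2 kg; cocoa powder: 16.0 tbsp; peanut butter: 344.0 g

Scaling factor: 40/30 = 4/3.
raisins: 14 oz × 4/3 ≈ 18.7 oz
butter: 0.75 cup × 4/3 × 227 g/cup ÷ 1000 g/kg ≈ 0.2 kg
cocoa powder: 12 tbsp × 4/3 = 16.0 tbsp
peanut butter: 1 cup × 4/3 × 258 g/cup = 344.0 g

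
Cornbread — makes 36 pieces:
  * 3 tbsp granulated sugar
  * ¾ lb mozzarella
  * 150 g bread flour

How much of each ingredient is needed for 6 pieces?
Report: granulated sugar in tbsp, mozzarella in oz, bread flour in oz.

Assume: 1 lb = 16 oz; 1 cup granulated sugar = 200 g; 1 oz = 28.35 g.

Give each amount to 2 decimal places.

granulated sugar: 0.50 tbsp; mozzarella: 2.00 oz; bread flour: 0.88 oz

Scaling factor: 6/36 = 1/6.
granulated sugar: 3 tbsp × 1/6 = 0.50 tbsp
mozzarella: 0.75 lb × 1/6 × 16 oz/lb = 2.00 oz
bread flour: 150 g × 1/6 ÷ 28.35 g/oz ≈ 0.88 oz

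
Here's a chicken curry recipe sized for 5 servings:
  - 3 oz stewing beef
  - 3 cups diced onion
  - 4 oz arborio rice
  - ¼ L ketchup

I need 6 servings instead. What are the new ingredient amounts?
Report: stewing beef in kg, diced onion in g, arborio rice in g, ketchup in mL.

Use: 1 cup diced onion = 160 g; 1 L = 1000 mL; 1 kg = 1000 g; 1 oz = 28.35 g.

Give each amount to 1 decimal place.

stewing beef: 0.1 kg; diced onion: 576.0 g; arborio rice: 136.1 g; ketchup: 300.0 mL

Scaling factor: 6/5 = 1.2.
stewing beef: 3 oz × 6/5 × 28.35 g/oz ÷ 1000 g/kg ≈ 0.1 kg
diced onion: 3 cup × 6/5 × 160 g/cup = 576.0 g
arborio rice: 4 oz × 6/5 × 28.35 g/oz ≈ 136.1 g
ketchup: 0.25 L × 6/5 × 1000 mL/L = 300.0 mL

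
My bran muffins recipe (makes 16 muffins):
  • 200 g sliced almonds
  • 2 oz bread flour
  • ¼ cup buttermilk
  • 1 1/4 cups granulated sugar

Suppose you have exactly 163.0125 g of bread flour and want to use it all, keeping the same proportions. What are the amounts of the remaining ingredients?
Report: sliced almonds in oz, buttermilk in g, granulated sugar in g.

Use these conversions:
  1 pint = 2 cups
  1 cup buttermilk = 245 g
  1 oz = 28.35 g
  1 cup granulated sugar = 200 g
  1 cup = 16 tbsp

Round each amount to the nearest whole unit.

The original recipe has 56.7 g of bread flour, so the scaling factor is 163.0125 ÷ 56.7 = 23/8 = 2.875.
sliced almonds: 200 g × 23/8 ÷ 28.35 g/oz ≈ 20 oz
buttermilk: 0.25 cup × 23/8 × 245 g/cup ≈ 176 g
granulated sugar: 1.25 cup × 23/8 × 200 g/cup ≈ 719 g

sliced almonds: 20 oz; buttermilk: 176 g; granulated sugar: 719 g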